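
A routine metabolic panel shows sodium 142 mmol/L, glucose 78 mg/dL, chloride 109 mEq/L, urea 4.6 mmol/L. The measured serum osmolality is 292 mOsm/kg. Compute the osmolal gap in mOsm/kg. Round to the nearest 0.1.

-0.9 mOsm/kg

Calculated osmolality = 2·Na + glucose/18 + urea
= 2·142 + 78/18 + 4.6
= 284 + 4.33 + 4.60
= 292.93 mOsm/kg ≈ 292.9 mOsm/kg
Osmolar gap = measured − calculated = 292 − 292.9 = -0.9 mOsm/kg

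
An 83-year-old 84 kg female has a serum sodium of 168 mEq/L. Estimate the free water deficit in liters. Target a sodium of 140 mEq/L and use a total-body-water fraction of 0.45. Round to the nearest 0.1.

TBW = 0.45 · 84 = 37.8 L
Free water deficit = TBW · (Na/140 − 1)
= 37.8 · (168/140 − 1)
= 37.8 · 0.2
= 7.56 L

7.6 L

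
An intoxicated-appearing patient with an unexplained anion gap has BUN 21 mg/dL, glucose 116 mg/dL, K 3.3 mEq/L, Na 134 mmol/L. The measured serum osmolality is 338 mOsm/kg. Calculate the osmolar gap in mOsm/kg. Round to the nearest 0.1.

56.1 mOsm/kg

Calculated osmolality = 2·Na + glucose/18 + BUN/2.8
= 2·134 + 116/18 + 21/2.8
= 268 + 6.44 + 7.50
= 281.94 mOsm/kg ≈ 281.9 mOsm/kg
Osmolar gap = measured − calculated = 338 − 281.9 = 56.1 mOsm/kg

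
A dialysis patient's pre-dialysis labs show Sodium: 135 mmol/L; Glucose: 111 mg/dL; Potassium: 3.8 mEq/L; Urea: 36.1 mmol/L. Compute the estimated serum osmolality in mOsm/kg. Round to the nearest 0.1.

312.3 mOsm/kg

Calculated osmolality = 2·Na + glucose/18 + urea
= 2·135 + 111/18 + 36.1
= 270 + 6.17 + 36.10
= 312.27 mOsm/kg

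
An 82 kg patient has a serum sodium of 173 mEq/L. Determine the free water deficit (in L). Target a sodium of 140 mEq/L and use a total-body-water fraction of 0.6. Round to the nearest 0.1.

TBW = 0.6 · 82 = 49.2 L
Free water deficit = TBW · (Na/140 − 1)
= 49.2 · (173/140 − 1)
= 49.2 · 0.2357
= 11.6 L

11.6 L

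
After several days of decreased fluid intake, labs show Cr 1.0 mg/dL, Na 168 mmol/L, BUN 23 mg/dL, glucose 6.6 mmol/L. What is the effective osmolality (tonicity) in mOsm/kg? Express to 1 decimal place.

342.6 mOsm/kg

Effective osmolality excludes urea (freely permeant across cell membranes):
2·Na + glucose
= 2·168 + 6.6
= 336 + 6.6
= 342.6 mOsm/kg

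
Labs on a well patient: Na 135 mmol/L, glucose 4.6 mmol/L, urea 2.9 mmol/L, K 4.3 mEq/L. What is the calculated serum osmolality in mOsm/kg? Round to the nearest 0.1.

277.5 mOsm/kg

Calculated osmolality = 2·Na + glucose + urea
= 2·135 + 4.6 + 2.9
= 270 + 4.60 + 2.90
= 277.5 mOsm/kg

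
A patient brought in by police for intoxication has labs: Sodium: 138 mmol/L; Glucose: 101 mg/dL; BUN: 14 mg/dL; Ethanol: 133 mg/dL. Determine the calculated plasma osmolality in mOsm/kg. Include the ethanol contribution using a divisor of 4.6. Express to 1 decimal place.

315.5 mOsm/kg

Calculated osmolality = 2·Na + glucose/18 + BUN/2.8 + ethanol/4.6
= 2·138 + 101/18 + 14/2.8 + 133/4.6
= 276 + 5.61 + 5 + 28.91
= 315.52 mOsm/kg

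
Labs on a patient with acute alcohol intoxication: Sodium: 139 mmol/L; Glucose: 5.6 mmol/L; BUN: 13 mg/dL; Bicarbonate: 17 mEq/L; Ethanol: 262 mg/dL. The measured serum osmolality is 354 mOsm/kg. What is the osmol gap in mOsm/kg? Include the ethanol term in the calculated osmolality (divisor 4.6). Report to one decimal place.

8.8 mOsm/kg

Calculated osmolality = 2·Na + glucose + BUN/2.8 + ethanol/4.6
= 2·139 + 5.6 + 13/2.8 + 262/4.6
= 278 + 5.60 + 4.64 + 56.96
= 345.2 mOsm/kg ≈ 345.2 mOsm/kg
Osmolar gap = measured − calculated = 354 − 345.2 = 8.8 mOsm/kg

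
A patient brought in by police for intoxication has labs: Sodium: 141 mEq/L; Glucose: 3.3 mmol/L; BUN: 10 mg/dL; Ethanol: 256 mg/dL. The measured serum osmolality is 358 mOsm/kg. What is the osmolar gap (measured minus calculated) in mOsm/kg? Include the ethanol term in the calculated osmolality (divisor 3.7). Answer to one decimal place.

Calculated osmolality = 2·Na + glucose + BUN/2.8 + ethanol/3.7
= 2·141 + 3.3 + 10/2.8 + 256/3.7
= 282 + 3.30 + 3.57 + 69.19
= 358.06 mOsm/kg ≈ 358.1 mOsm/kg
Osmolar gap = measured − calculated = 358 − 358.1 = -0.1 mOsm/kg

-0.1 mOsm/kg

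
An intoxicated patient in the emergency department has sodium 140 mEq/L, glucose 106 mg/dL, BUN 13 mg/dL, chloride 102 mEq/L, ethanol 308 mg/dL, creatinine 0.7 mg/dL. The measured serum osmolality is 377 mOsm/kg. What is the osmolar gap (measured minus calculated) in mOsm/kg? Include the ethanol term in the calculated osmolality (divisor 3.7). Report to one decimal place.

3.2 mOsm/kg

Calculated osmolality = 2·Na + glucose/18 + BUN/2.8 + ethanol/3.7
= 2·140 + 106/18 + 13/2.8 + 308/3.7
= 280 + 5.89 + 4.64 + 83.24
= 373.77 mOsm/kg ≈ 373.8 mOsm/kg
Osmolar gap = measured − calculated = 377 − 373.8 = 3.2 mOsm/kg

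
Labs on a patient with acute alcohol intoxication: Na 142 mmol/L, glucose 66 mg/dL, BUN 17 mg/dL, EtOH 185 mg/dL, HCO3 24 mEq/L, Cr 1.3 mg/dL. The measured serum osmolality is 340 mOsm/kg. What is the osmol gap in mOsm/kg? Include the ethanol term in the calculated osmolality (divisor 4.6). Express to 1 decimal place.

Calculated osmolality = 2·Na + glucose/18 + BUN/2.8 + ethanol/4.6
= 2·142 + 66/18 + 17/2.8 + 185/4.6
= 284 + 3.67 + 6.07 + 40.22
= 333.96 mOsm/kg ≈ 334.0 mOsm/kg
Osmolar gap = measured − calculated = 340 − 334.0 = 6.0 mOsm/kg

6.0 mOsm/kg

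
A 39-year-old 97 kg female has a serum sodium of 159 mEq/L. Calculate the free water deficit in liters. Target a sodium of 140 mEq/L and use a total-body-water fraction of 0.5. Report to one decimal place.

6.6 L

TBW = 0.5 · 97 = 48.5 L
Free water deficit = TBW · (Na/140 − 1)
= 48.5 · (159/140 − 1)
= 48.5 · 0.1357
= 6.58 L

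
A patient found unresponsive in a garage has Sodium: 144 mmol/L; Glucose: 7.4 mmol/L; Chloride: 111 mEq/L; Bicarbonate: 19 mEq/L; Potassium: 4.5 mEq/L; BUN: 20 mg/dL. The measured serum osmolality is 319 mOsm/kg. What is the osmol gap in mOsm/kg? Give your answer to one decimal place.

16.5 mOsm/kg

Calculated osmolality = 2·Na + glucose + BUN/2.8
= 2·144 + 7.4 + 20/2.8
= 288 + 7.40 + 7.14
= 302.54 mOsm/kg ≈ 302.5 mOsm/kg
Osmolar gap = measured − calculated = 319 − 302.5 = 16.5 mOsm/kg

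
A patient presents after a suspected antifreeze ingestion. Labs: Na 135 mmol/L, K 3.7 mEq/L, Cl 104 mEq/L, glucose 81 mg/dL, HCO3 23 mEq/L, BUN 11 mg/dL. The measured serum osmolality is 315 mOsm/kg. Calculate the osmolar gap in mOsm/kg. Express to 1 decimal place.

Calculated osmolality = 2·Na + glucose/18 + BUN/2.8
= 2·135 + 81/18 + 11/2.8
= 270 + 4.50 + 3.93
= 278.43 mOsm/kg ≈ 278.4 mOsm/kg
Osmolar gap = measured − calculated = 315 − 278.4 = 36.6 mOsm/kg

36.6 mOsm/kg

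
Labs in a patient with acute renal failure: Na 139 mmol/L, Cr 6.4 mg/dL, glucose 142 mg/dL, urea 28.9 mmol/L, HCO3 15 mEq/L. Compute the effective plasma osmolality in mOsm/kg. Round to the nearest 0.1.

285.9 mOsm/kg

Effective osmolality excludes urea (freely permeant across cell membranes):
2·Na + glucose/18
= 2·139 + 142/18
= 278 + 7.89
= 285.89 mOsm/kg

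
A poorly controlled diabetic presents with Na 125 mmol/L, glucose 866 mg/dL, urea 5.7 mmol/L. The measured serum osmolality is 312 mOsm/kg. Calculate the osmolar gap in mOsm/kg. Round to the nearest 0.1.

Calculated osmolality = 2·Na + glucose/18 + urea
= 2·125 + 866/18 + 5.7
= 250 + 48.11 + 5.70
= 303.81 mOsm/kg ≈ 303.8 mOsm/kg
Osmolar gap = measured − calculated = 312 − 303.8 = 8.2 mOsm/kg

8.2 mOsm/kg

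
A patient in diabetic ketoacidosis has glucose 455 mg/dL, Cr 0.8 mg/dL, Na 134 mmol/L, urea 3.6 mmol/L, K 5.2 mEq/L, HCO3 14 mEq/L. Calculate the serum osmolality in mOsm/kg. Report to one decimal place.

Calculated osmolality = 2·Na + glucose/18 + urea
= 2·134 + 455/18 + 3.6
= 268 + 25.28 + 3.60
= 296.88 mOsm/kg

296.9 mOsm/kg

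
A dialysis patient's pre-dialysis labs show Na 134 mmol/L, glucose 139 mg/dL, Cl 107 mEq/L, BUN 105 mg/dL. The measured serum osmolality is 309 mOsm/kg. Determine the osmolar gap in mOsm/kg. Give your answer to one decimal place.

Calculated osmolality = 2·Na + glucose/18 + BUN/2.8
= 2·134 + 139/18 + 105/2.8
= 268 + 7.72 + 37.50
= 313.22 mOsm/kg ≈ 313.2 mOsm/kg
Osmolar gap = measured − calculated = 309 − 313.2 = -4.2 mOsm/kg

-4.2 mOsm/kg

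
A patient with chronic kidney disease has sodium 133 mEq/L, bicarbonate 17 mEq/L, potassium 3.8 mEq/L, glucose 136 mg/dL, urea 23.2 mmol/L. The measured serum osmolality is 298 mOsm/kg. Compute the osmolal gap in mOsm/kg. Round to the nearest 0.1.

Calculated osmolality = 2·Na + glucose/18 + urea
= 2·133 + 136/18 + 23.2
= 266 + 7.56 + 23.20
= 296.76 mOsm/kg ≈ 296.8 mOsm/kg
Osmolar gap = measured − calculated = 298 − 296.8 = 1.2 mOsm/kg

1.2 mOsm/kg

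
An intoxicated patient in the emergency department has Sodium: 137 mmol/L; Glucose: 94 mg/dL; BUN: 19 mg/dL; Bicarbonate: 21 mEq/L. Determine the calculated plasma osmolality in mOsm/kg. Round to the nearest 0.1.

Calculated osmolality = 2·Na + glucose/18 + BUN/2.8
= 2·137 + 94/18 + 19/2.8
= 274 + 5.22 + 6.79
= 286.01 mOsm/kg

286.0 mOsm/kg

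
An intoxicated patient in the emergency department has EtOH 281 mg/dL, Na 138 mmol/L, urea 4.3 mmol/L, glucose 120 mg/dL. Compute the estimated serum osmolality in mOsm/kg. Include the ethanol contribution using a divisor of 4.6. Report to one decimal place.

348.1 mOsm/kg

Calculated osmolality = 2·Na + glucose/18 + urea + ethanol/4.6
= 2·138 + 120/18 + 4.3 + 281/4.6
= 276 + 6.67 + 4.30 + 61.09
= 348.06 mOsm/kg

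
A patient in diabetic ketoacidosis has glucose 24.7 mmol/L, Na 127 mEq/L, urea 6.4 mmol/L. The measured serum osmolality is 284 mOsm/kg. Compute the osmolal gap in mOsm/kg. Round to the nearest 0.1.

-1.1 mOsm/kg

Calculated osmolality = 2·Na + glucose + urea
= 2·127 + 24.7 + 6.4
= 254 + 24.70 + 6.40
= 285.1 mOsm/kg ≈ 285.1 mOsm/kg
Osmolar gap = measured − calculated = 284 − 285.1 = -1.1 mOsm/kg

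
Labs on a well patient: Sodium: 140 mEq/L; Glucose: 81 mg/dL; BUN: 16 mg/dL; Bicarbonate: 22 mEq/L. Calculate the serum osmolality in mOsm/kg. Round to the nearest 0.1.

290.2 mOsm/kg

Calculated osmolality = 2·Na + glucose/18 + BUN/2.8
= 2·140 + 81/18 + 16/2.8
= 280 + 4.50 + 5.71
= 290.21 mOsm/kg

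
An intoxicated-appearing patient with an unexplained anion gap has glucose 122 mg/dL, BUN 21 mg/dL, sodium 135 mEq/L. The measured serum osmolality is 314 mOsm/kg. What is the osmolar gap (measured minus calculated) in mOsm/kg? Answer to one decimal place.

Calculated osmolality = 2·Na + glucose/18 + BUN/2.8
= 2·135 + 122/18 + 21/2.8
= 270 + 6.78 + 7.50
= 284.28 mOsm/kg ≈ 284.3 mOsm/kg
Osmolar gap = measured − calculated = 314 − 284.3 = 29.7 mOsm/kg

29.7 mOsm/kg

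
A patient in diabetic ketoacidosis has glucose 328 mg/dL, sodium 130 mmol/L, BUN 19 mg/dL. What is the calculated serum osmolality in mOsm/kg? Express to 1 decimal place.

285.0 mOsm/kg

Calculated osmolality = 2·Na + glucose/18 + BUN/2.8
= 2·130 + 328/18 + 19/2.8
= 260 + 18.22 + 6.79
= 285.01 mOsm/kg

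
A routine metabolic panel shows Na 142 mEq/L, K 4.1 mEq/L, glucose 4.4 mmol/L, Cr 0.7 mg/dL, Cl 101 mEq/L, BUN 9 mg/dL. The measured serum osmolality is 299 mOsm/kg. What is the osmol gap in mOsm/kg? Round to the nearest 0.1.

7.4 mOsm/kg

Calculated osmolality = 2·Na + glucose + BUN/2.8
= 2·142 + 4.4 + 9/2.8
= 284 + 4.40 + 3.21
= 291.61 mOsm/kg ≈ 291.6 mOsm/kg
Osmolar gap = measured − calculated = 299 − 291.6 = 7.4 mOsm/kg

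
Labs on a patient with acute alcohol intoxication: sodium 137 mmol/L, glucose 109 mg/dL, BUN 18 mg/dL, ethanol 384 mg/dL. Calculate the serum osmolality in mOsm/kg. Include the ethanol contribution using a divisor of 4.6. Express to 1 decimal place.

Calculated osmolality = 2·Na + glucose/18 + BUN/2.8 + ethanol/4.6
= 2·137 + 109/18 + 18/2.8 + 384/4.6
= 274 + 6.06 + 6.43 + 83.48
= 369.97 mOsm/kg

370.0 mOsm/kg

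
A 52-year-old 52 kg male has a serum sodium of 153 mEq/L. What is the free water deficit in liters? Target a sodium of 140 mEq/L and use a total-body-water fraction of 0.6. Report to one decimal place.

2.9 L

TBW = 0.6 · 52 = 31.2 L
Free water deficit = TBW · (Na/140 − 1)
= 31.2 · (153/140 − 1)
= 31.2 · 0.0929
= 2.9 L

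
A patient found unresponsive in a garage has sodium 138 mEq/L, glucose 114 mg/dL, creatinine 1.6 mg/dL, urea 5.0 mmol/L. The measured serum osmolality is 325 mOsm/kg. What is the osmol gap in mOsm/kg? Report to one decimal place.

Calculated osmolality = 2·Na + glucose/18 + urea
= 2·138 + 114/18 + 5
= 276 + 6.33 + 5
= 287.33 mOsm/kg ≈ 287.3 mOsm/kg
Osmolar gap = measured − calculated = 325 − 287.3 = 37.7 mOsm/kg

37.7 mOsm/kg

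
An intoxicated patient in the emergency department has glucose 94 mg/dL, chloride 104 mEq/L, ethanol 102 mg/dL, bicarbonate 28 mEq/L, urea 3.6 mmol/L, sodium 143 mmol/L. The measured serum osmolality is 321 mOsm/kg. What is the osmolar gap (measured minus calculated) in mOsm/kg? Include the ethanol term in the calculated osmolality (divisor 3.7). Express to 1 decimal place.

Calculated osmolality = 2·Na + glucose/18 + urea + ethanol/3.7
= 2·143 + 94/18 + 3.6 + 102/3.7
= 286 + 5.22 + 3.60 + 27.57
= 322.39 mOsm/kg ≈ 322.4 mOsm/kg
Osmolar gap = measured − calculated = 321 − 322.4 = -1.4 mOsm/kg

-1.4 mOsm/kg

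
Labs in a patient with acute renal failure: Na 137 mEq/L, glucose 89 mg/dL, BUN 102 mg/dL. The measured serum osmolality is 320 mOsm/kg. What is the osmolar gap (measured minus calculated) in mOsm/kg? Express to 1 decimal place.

4.6 mOsm/kg

Calculated osmolality = 2·Na + glucose/18 + BUN/2.8
= 2·137 + 89/18 + 102/2.8
= 274 + 4.94 + 36.43
= 315.37 mOsm/kg ≈ 315.4 mOsm/kg
Osmolar gap = measured − calculated = 320 − 315.4 = 4.6 mOsm/kg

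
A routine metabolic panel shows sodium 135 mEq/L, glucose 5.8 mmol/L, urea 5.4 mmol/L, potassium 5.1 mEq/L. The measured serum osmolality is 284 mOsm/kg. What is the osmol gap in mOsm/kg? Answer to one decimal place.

Calculated osmolality = 2·Na + glucose + urea
= 2·135 + 5.8 + 5.4
= 270 + 5.80 + 5.40
= 281.2 mOsm/kg ≈ 281.2 mOsm/kg
Osmolar gap = measured − calculated = 284 − 281.2 = 2.8 mOsm/kg

2.8 mOsm/kg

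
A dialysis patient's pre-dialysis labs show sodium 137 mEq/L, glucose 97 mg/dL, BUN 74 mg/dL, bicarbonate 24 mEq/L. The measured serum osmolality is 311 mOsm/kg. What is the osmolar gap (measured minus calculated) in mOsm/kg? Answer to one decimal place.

5.2 mOsm/kg

Calculated osmolality = 2·Na + glucose/18 + BUN/2.8
= 2·137 + 97/18 + 74/2.8
= 274 + 5.39 + 26.43
= 305.82 mOsm/kg ≈ 305.8 mOsm/kg
Osmolar gap = measured − calculated = 311 − 305.8 = 5.2 mOsm/kg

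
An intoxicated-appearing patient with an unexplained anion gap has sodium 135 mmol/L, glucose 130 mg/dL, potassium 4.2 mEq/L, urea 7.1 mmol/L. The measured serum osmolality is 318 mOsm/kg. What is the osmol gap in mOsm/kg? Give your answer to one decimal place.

33.7 mOsm/kg

Calculated osmolality = 2·Na + glucose/18 + urea
= 2·135 + 130/18 + 7.1
= 270 + 7.22 + 7.10
= 284.32 mOsm/kg ≈ 284.3 mOsm/kg
Osmolar gap = measured − calculated = 318 − 284.3 = 33.7 mOsm/kg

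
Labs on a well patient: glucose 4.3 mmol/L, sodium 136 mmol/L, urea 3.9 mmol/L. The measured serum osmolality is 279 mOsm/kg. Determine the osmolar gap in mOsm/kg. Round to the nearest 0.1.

Calculated osmolality = 2·Na + glucose + urea
= 2·136 + 4.3 + 3.9
= 272 + 4.30 + 3.90
= 280.2 mOsm/kg ≈ 280.2 mOsm/kg
Osmolar gap = measured − calculated = 279 − 280.2 = -1.2 mOsm/kg

-1.2 mOsm/kg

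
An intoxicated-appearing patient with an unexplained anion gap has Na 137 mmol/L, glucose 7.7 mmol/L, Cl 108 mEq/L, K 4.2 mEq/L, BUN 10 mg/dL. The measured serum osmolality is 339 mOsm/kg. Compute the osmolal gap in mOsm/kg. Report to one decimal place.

Calculated osmolality = 2·Na + glucose + BUN/2.8
= 2·137 + 7.7 + 10/2.8
= 274 + 7.70 + 3.57
= 285.27 mOsm/kg ≈ 285.3 mOsm/kg
Osmolar gap = measured − calculated = 339 − 285.3 = 53.7 mOsm/kg

53.7 mOsm/kg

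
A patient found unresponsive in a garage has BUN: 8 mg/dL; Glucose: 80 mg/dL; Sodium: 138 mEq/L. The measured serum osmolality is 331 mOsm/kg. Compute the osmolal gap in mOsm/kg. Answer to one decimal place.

47.7 mOsm/kg

Calculated osmolality = 2·Na + glucose/18 + BUN/2.8
= 2·138 + 80/18 + 8/2.8
= 276 + 4.44 + 2.86
= 283.3 mOsm/kg ≈ 283.3 mOsm/kg
Osmolar gap = measured − calculated = 331 − 283.3 = 47.7 mOsm/kg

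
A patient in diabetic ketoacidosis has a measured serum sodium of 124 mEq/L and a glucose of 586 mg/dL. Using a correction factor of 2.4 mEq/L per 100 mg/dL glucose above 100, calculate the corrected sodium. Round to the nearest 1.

136 mEq/L

Corrected Na = measured Na + 2.4 · (glucose − 100)/100
= 124 + 2.4 · (586 − 100)/100
= 124 + 11.7
= 135.7 mEq/L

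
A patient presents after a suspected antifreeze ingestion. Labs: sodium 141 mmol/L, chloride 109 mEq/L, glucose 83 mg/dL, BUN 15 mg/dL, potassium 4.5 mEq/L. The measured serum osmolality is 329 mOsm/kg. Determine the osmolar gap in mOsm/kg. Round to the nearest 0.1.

37.0 mOsm/kg

Calculated osmolality = 2·Na + glucose/18 + BUN/2.8
= 2·141 + 83/18 + 15/2.8
= 282 + 4.61 + 5.36
= 291.97 mOsm/kg ≈ 292.0 mOsm/kg
Osmolar gap = measured − calculated = 329 − 292.0 = 37.0 mOsm/kg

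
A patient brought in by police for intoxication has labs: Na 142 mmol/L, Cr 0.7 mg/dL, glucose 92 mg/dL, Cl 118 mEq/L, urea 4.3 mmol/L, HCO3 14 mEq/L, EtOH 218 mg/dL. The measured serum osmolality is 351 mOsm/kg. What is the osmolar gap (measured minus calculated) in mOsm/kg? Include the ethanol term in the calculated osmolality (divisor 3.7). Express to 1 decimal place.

-1.3 mOsm/kg

Calculated osmolality = 2·Na + glucose/18 + urea + ethanol/3.7
= 2·142 + 92/18 + 4.3 + 218/3.7
= 284 + 5.11 + 4.30 + 58.92
= 352.33 mOsm/kg ≈ 352.3 mOsm/kg
Osmolar gap = measured − calculated = 351 − 352.3 = -1.3 mOsm/kg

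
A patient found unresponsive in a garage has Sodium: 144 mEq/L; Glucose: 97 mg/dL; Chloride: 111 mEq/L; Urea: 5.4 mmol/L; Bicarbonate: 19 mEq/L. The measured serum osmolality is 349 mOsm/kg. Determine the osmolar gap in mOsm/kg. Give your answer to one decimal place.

50.2 mOsm/kg

Calculated osmolality = 2·Na + glucose/18 + urea
= 2·144 + 97/18 + 5.4
= 288 + 5.39 + 5.40
= 298.79 mOsm/kg ≈ 298.8 mOsm/kg
Osmolar gap = measured − calculated = 349 − 298.8 = 50.2 mOsm/kg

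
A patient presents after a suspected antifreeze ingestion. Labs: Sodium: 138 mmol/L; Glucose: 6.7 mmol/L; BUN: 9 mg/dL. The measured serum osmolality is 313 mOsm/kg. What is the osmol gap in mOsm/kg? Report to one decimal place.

27.1 mOsm/kg

Calculated osmolality = 2·Na + glucose + BUN/2.8
= 2·138 + 6.7 + 9/2.8
= 276 + 6.70 + 3.21
= 285.91 mOsm/kg ≈ 285.9 mOsm/kg
Osmolar gap = measured − calculated = 313 − 285.9 = 27.1 mOsm/kg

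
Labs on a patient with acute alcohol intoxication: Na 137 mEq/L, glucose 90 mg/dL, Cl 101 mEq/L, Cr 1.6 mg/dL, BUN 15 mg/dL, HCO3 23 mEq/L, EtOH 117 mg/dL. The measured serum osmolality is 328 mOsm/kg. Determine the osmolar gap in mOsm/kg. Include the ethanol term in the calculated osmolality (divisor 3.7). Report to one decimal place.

Calculated osmolality = 2·Na + glucose/18 + BUN/2.8 + ethanol/3.7
= 2·137 + 90/18 + 15/2.8 + 117/3.7
= 274 + 5 + 5.36 + 31.62
= 315.98 mOsm/kg ≈ 316.0 mOsm/kg
Osmolar gap = measured − calculated = 328 − 316.0 = 12.0 mOsm/kg

12.0 mOsm/kg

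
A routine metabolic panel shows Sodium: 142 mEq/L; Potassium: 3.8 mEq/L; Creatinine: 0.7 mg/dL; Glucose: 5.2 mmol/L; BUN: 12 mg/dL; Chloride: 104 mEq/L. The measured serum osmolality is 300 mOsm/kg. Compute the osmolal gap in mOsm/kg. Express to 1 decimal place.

Calculated osmolality = 2·Na + glucose + BUN/2.8
= 2·142 + 5.2 + 12/2.8
= 284 + 5.20 + 4.29
= 293.49 mOsm/kg ≈ 293.5 mOsm/kg
Osmolar gap = measured − calculated = 300 − 293.5 = 6.5 mOsm/kg

6.5 mOsm/kg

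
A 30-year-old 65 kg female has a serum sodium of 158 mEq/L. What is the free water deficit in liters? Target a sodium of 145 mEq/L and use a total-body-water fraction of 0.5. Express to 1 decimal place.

2.9 L

TBW = 0.5 · 65 = 32.5 L
Free water deficit = TBW · (Na/145 − 1)
= 32.5 · (158/145 − 1)
= 32.5 · 0.0897
= 2.92 L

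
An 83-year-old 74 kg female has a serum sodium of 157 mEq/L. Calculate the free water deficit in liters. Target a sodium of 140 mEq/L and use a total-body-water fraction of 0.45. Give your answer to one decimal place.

TBW = 0.45 · 74 = 33.3 L
Free water deficit = TBW · (Na/140 − 1)
= 33.3 · (157/140 − 1)
= 33.3 · 0.1214
= 4.04 L

4.0 L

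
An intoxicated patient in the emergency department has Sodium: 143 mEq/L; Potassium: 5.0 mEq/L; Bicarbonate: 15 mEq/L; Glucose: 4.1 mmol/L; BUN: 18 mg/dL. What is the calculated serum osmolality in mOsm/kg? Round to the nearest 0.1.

296.5 mOsm/kg

Calculated osmolality = 2·Na + glucose + BUN/2.8
= 2·143 + 4.1 + 18/2.8
= 286 + 4.10 + 6.43
= 296.53 mOsm/kg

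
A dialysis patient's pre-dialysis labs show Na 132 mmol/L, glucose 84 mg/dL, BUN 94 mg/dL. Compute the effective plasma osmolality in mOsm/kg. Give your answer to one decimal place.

Effective osmolality excludes urea (freely permeant across cell membranes):
2·Na + glucose/18
= 2·132 + 84/18
= 264 + 4.67
= 268.67 mOsm/kg

268.7 mOsm/kg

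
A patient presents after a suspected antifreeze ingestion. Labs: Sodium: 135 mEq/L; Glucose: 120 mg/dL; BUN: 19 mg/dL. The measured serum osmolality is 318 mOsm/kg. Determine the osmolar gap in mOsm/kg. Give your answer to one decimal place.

Calculated osmolality = 2·Na + glucose/18 + BUN/2.8
= 2·135 + 120/18 + 19/2.8
= 270 + 6.67 + 6.79
= 283.46 mOsm/kg ≈ 283.5 mOsm/kg
Osmolar gap = measured − calculated = 318 − 283.5 = 34.5 mOsm/kg

34.5 mOsm/kg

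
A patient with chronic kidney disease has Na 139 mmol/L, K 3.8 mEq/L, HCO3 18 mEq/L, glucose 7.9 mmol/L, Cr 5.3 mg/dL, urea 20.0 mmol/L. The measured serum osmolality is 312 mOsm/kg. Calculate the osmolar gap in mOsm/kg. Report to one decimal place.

6.1 mOsm/kg

Calculated osmolality = 2·Na + glucose + urea
= 2·139 + 7.9 + 20
= 278 + 7.90 + 20
= 305.9 mOsm/kg ≈ 305.9 mOsm/kg
Osmolar gap = measured − calculated = 312 − 305.9 = 6.1 mOsm/kg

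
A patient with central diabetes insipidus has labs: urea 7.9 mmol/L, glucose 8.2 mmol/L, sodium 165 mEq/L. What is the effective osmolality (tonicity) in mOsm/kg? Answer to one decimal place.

Effective osmolality excludes urea (freely permeant across cell membranes):
2·Na + glucose
= 2·165 + 8.2
= 330 + 8.2
= 338.2 mOsm/kg

338.2 mOsm/kg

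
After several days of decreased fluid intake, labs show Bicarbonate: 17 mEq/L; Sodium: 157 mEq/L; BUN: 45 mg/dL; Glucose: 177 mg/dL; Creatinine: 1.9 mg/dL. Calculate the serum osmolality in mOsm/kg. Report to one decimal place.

339.9 mOsm/kg

Calculated osmolality = 2·Na + glucose/18 + BUN/2.8
= 2·157 + 177/18 + 45/2.8
= 314 + 9.83 + 16.07
= 339.9 mOsm/kg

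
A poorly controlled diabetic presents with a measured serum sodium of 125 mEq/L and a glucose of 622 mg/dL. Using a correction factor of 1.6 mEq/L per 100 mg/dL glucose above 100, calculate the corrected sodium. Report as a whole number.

133 mEq/L

Corrected Na = measured Na + 1.6 · (glucose − 100)/100
= 125 + 1.6 · (622 − 100)/100
= 125 + 8.4
= 133.4 mEq/L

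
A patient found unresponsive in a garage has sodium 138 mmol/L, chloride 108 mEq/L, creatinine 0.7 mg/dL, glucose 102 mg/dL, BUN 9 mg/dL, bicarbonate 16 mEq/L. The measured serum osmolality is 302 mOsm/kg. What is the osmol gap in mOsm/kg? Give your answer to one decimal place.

17.1 mOsm/kg

Calculated osmolality = 2·Na + glucose/18 + BUN/2.8
= 2·138 + 102/18 + 9/2.8
= 276 + 5.67 + 3.21
= 284.88 mOsm/kg ≈ 284.9 mOsm/kg
Osmolar gap = measured − calculated = 302 − 284.9 = 17.1 mOsm/kg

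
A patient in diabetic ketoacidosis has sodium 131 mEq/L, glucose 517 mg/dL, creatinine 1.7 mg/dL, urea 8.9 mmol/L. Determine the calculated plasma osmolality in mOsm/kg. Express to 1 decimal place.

299.6 mOsm/kg

Calculated osmolality = 2·Na + glucose/18 + urea
= 2·131 + 517/18 + 8.9
= 262 + 28.72 + 8.90
= 299.62 mOsm/kg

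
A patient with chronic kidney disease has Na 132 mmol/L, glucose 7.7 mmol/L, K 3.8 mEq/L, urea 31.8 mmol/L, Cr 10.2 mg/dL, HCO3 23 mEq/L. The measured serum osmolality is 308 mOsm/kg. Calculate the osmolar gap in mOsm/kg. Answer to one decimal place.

4.5 mOsm/kg

Calculated osmolality = 2·Na + glucose + urea
= 2·132 + 7.7 + 31.8
= 264 + 7.70 + 31.80
= 303.5 mOsm/kg ≈ 303.5 mOsm/kg
Osmolar gap = measured − calculated = 308 − 303.5 = 4.5 mOsm/kg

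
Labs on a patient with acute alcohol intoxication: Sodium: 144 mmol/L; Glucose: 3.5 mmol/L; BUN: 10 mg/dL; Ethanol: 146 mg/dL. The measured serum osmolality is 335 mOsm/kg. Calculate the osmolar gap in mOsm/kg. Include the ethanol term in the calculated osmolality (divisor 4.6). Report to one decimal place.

8.2 mOsm/kg

Calculated osmolality = 2·Na + glucose + BUN/2.8 + ethanol/4.6
= 2·144 + 3.5 + 10/2.8 + 146/4.6
= 288 + 3.50 + 3.57 + 31.74
= 326.81 mOsm/kg ≈ 326.8 mOsm/kg
Osmolar gap = measured − calculated = 335 − 326.8 = 8.2 mOsm/kg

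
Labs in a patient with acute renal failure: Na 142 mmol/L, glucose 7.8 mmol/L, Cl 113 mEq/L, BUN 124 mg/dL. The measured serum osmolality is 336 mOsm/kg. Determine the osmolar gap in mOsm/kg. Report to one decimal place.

-0.1 mOsm/kg

Calculated osmolality = 2·Na + glucose + BUN/2.8
= 2·142 + 7.8 + 124/2.8
= 284 + 7.80 + 44.29
= 336.09 mOsm/kg ≈ 336.1 mOsm/kg
Osmolar gap = measured − calculated = 336 − 336.1 = -0.1 mOsm/kg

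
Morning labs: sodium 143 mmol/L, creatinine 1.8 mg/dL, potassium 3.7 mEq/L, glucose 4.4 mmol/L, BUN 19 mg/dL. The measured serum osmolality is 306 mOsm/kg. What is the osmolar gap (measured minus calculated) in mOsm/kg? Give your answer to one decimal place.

Calculated osmolality = 2·Na + glucose + BUN/2.8
= 2·143 + 4.4 + 19/2.8
= 286 + 4.40 + 6.79
= 297.19 mOsm/kg ≈ 297.2 mOsm/kg
Osmolar gap = measured − calculated = 306 − 297.2 = 8.8 mOsm/kg

8.8 mOsm/kg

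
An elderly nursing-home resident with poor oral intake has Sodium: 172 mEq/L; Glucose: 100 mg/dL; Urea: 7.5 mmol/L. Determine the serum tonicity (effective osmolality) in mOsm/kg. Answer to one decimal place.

349.6 mOsm/kg

Effective osmolality excludes urea (freely permeant across cell membranes):
2·Na + glucose/18
= 2·172 + 100/18
= 344 + 5.56
= 349.56 mOsm/kg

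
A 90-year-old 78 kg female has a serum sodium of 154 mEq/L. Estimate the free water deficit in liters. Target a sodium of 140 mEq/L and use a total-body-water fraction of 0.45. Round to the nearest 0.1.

TBW = 0.45 · 78 = 35.1 L
Free water deficit = TBW · (Na/140 − 1)
= 35.1 · (154/140 − 1)
= 35.1 · 0.1
= 3.51 L

3.5 L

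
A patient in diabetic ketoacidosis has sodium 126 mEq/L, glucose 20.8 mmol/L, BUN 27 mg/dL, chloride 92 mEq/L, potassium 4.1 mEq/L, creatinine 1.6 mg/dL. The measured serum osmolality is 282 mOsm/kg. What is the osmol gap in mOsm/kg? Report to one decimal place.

Calculated osmolality = 2·Na + glucose + BUN/2.8
= 2·126 + 20.8 + 27/2.8
= 252 + 20.80 + 9.64
= 282.44 mOsm/kg ≈ 282.4 mOsm/kg
Osmolar gap = measured − calculated = 282 − 282.4 = -0.4 mOsm/kg

-0.4 mOsm/kg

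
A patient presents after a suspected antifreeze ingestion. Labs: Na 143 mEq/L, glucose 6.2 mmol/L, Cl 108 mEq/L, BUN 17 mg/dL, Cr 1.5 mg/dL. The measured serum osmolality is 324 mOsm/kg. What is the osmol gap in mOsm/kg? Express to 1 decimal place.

Calculated osmolality = 2·Na + glucose + BUN/2.8
= 2·143 + 6.2 + 17/2.8
= 286 + 6.20 + 6.07
= 298.27 mOsm/kg ≈ 298.3 mOsm/kg
Osmolar gap = measured − calculated = 324 − 298.3 = 25.7 mOsm/kg

25.7 mOsm/kg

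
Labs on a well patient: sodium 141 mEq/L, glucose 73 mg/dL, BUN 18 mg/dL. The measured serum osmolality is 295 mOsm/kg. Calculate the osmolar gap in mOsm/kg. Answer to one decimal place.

2.5 mOsm/kg

Calculated osmolality = 2·Na + glucose/18 + BUN/2.8
= 2·141 + 73/18 + 18/2.8
= 282 + 4.06 + 6.43
= 292.49 mOsm/kg ≈ 292.5 mOsm/kg
Osmolar gap = measured − calculated = 295 − 292.5 = 2.5 mOsm/kg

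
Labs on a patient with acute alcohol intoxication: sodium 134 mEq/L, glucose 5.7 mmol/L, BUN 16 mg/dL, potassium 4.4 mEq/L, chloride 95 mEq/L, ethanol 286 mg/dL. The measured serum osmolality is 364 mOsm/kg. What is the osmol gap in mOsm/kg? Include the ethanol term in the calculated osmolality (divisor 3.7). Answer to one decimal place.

7.3 mOsm/kg

Calculated osmolality = 2·Na + glucose + BUN/2.8 + ethanol/3.7
= 2·134 + 5.7 + 16/2.8 + 286/3.7
= 268 + 5.70 + 5.71 + 77.30
= 356.71 mOsm/kg ≈ 356.7 mOsm/kg
Osmolar gap = measured − calculated = 364 − 356.7 = 7.3 mOsm/kg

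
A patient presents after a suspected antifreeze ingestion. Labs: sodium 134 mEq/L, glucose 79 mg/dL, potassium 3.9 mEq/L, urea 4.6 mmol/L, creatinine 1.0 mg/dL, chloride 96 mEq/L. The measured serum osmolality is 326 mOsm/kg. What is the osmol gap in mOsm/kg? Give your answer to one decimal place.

49.0 mOsm/kg

Calculated osmolality = 2·Na + glucose/18 + urea
= 2·134 + 79/18 + 4.6
= 268 + 4.39 + 4.60
= 276.99 mOsm/kg ≈ 277.0 mOsm/kg
Osmolar gap = measured − calculated = 326 − 277.0 = 49.0 mOsm/kg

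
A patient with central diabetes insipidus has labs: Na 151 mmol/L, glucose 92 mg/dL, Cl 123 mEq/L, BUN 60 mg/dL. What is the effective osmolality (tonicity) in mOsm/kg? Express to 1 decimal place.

Effective osmolality excludes urea (freely permeant across cell membranes):
2·Na + glucose/18
= 2·151 + 92/18
= 302 + 5.11
= 307.11 mOsm/kg

307.1 mOsm/kg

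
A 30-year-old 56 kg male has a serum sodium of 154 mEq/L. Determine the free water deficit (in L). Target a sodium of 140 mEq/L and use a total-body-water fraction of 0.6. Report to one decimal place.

TBW = 0.6 · 56 = 33.6 L
Free water deficit = TBW · (Na/140 − 1)
= 33.6 · (154/140 − 1)
= 33.6 · 0.1
= 3.36 L

3.4 L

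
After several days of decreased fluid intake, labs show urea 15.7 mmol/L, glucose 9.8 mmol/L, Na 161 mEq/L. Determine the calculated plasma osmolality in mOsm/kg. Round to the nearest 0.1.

Calculated osmolality = 2·Na + glucose + urea
= 2·161 + 9.8 + 15.7
= 322 + 9.80 + 15.70
= 347.5 mOsm/kg

347.5 mOsm/kg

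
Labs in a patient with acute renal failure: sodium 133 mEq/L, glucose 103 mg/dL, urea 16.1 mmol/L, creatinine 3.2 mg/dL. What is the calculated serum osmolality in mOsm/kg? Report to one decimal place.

287.8 mOsm/kg

Calculated osmolality = 2·Na + glucose/18 + urea
= 2·133 + 103/18 + 16.1
= 266 + 5.72 + 16.10
= 287.82 mOsm/kg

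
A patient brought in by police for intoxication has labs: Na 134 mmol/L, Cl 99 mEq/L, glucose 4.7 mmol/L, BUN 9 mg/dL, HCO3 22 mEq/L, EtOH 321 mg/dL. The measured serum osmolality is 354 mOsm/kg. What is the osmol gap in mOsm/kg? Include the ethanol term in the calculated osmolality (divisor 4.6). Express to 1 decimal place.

Calculated osmolality = 2·Na + glucose + BUN/2.8 + ethanol/4.6
= 2·134 + 4.7 + 9/2.8 + 321/4.6
= 268 + 4.70 + 3.21 + 69.78
= 345.69 mOsm/kg ≈ 345.7 mOsm/kg
Osmolar gap = measured − calculated = 354 − 345.7 = 8.3 mOsm/kg

8.3 mOsm/kg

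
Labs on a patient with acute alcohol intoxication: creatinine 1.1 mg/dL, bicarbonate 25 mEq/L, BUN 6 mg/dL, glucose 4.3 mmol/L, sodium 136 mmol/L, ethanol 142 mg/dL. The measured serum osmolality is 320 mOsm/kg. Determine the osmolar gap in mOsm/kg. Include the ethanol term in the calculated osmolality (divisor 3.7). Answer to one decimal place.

3.2 mOsm/kg

Calculated osmolality = 2·Na + glucose + BUN/2.8 + ethanol/3.7
= 2·136 + 4.3 + 6/2.8 + 142/3.7
= 272 + 4.30 + 2.14 + 38.38
= 316.82 mOsm/kg ≈ 316.8 mOsm/kg
Osmolar gap = measured − calculated = 320 − 316.8 = 3.2 mOsm/kg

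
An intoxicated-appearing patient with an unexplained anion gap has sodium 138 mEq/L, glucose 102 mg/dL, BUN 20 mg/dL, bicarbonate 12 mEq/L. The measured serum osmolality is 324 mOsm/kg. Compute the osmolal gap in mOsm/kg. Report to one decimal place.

Calculated osmolality = 2·Na + glucose/18 + BUN/2.8
= 2·138 + 102/18 + 20/2.8
= 276 + 5.67 + 7.14
= 288.81 mOsm/kg ≈ 288.8 mOsm/kg
Osmolar gap = measured − calculated = 324 − 288.8 = 35.2 mOsm/kg

35.2 mOsm/kg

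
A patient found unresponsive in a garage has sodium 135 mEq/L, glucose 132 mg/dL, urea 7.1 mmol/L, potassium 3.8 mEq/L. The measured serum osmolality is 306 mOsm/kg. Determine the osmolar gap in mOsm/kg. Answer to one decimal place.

Calculated osmolality = 2·Na + glucose/18 + urea
= 2·135 + 132/18 + 7.1
= 270 + 7.33 + 7.10
= 284.43 mOsm/kg ≈ 284.4 mOsm/kg
Osmolar gap = measured − calculated = 306 − 284.4 = 21.6 mOsm/kg

21.6 mOsm/kg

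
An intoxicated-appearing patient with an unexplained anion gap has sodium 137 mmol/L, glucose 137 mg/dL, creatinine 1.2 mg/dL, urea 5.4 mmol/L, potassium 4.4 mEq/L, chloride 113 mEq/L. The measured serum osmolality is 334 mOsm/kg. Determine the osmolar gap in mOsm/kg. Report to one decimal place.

Calculated osmolality = 2·Na + glucose/18 + urea
= 2·137 + 137/18 + 5.4
= 274 + 7.61 + 5.40
= 287.01 mOsm/kg ≈ 287.0 mOsm/kg
Osmolar gap = measured − calculated = 334 − 287.0 = 47.0 mOsm/kg

47.0 mOsm/kg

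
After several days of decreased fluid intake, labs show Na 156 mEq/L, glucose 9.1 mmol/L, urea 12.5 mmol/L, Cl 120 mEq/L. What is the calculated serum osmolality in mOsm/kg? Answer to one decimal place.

Calculated osmolality = 2·Na + glucose + urea
= 2·156 + 9.1 + 12.5
= 312 + 9.10 + 12.50
= 333.6 mOsm/kg

333.6 mOsm/kg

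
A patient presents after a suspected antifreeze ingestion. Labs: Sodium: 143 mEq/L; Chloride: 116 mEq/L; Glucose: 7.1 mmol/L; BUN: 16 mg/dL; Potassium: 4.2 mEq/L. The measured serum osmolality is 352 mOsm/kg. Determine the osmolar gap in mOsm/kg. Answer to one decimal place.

53.2 mOsm/kg

Calculated osmolality = 2·Na + glucose + BUN/2.8
= 2·143 + 7.1 + 16/2.8
= 286 + 7.10 + 5.71
= 298.81 mOsm/kg ≈ 298.8 mOsm/kg
Osmolar gap = measured − calculated = 352 − 298.8 = 53.2 mOsm/kg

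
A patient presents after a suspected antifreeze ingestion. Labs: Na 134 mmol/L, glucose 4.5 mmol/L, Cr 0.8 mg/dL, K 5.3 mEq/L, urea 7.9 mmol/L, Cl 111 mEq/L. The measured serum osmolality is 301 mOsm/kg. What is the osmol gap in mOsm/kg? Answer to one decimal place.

20.6 mOsm/kg

Calculated osmolality = 2·Na + glucose + urea
= 2·134 + 4.5 + 7.9
= 268 + 4.50 + 7.90
= 280.4 mOsm/kg ≈ 280.4 mOsm/kg
Osmolar gap = measured − calculated = 301 − 280.4 = 20.6 mOsm/kg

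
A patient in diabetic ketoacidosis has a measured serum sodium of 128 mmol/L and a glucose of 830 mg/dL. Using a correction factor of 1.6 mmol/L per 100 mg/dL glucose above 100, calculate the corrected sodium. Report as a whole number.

Corrected Na = measured Na + 1.6 · (glucose − 100)/100
= 128 + 1.6 · (830 − 100)/100
= 128 + 11.7
= 139.7 mmol/L

140 mmol/L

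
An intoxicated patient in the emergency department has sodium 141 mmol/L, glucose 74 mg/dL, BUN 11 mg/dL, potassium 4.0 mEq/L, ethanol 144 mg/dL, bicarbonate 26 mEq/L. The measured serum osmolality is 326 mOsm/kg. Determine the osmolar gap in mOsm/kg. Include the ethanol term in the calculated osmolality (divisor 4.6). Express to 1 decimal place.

Calculated osmolality = 2·Na + glucose/18 + BUN/2.8 + ethanol/4.6
= 2·141 + 74/18 + 11/2.8 + 144/4.6
= 282 + 4.11 + 3.93 + 31.30
= 321.34 mOsm/kg ≈ 321.3 mOsm/kg
Osmolar gap = measured − calculated = 326 − 321.3 = 4.7 mOsm/kg

4.7 mOsm/kg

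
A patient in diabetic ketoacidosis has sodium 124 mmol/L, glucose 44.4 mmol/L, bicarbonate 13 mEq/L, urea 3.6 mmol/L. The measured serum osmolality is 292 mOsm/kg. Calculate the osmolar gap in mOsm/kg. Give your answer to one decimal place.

-4.0 mOsm/kg

Calculated osmolality = 2·Na + glucose + urea
= 2·124 + 44.4 + 3.6
= 248 + 44.40 + 3.60
= 296 mOsm/kg ≈ 296.0 mOsm/kg
Osmolar gap = measured − calculated = 292 − 296.0 = -4.0 mOsm/kg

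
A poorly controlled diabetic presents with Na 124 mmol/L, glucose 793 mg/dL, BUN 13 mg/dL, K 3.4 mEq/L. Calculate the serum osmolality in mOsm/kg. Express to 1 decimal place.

Calculated osmolality = 2·Na + glucose/18 + BUN/2.8
= 2·124 + 793/18 + 13/2.8
= 248 + 44.06 + 4.64
= 296.7 mOsm/kg

296.7 mOsm/kg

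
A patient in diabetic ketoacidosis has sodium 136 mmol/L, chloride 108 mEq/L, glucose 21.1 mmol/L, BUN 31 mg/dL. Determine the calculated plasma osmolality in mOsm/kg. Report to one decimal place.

304.2 mOsm/kg

Calculated osmolality = 2·Na + glucose + BUN/2.8
= 2·136 + 21.1 + 31/2.8
= 272 + 21.10 + 11.07
= 304.17 mOsm/kg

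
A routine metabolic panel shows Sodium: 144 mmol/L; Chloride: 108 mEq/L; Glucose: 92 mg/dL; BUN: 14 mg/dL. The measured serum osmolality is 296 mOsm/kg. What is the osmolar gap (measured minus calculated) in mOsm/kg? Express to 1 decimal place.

-2.1 mOsm/kg

Calculated osmolality = 2·Na + glucose/18 + BUN/2.8
= 2·144 + 92/18 + 14/2.8
= 288 + 5.11 + 5
= 298.11 mOsm/kg ≈ 298.1 mOsm/kg
Osmolar gap = measured − calculated = 296 − 298.1 = -2.1 mOsm/kg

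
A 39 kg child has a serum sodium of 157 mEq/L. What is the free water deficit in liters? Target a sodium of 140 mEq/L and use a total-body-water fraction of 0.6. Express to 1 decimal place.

TBW = 0.6 · 39 = 23.4 L
Free water deficit = TBW · (Na/140 − 1)
= 23.4 · (157/140 − 1)
= 23.4 · 0.1214
= 2.84 L

2.8 L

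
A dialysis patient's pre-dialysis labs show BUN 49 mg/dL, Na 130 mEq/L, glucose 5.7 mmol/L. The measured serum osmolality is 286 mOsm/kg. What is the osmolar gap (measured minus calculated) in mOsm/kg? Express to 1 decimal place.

2.8 mOsm/kg

Calculated osmolality = 2·Na + glucose + BUN/2.8
= 2·130 + 5.7 + 49/2.8
= 260 + 5.70 + 17.50
= 283.2 mOsm/kg ≈ 283.2 mOsm/kg
Osmolar gap = measured − calculated = 286 − 283.2 = 2.8 mOsm/kg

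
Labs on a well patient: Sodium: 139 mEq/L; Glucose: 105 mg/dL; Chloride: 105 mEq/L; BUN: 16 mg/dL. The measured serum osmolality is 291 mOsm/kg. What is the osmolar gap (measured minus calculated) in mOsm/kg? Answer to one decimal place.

1.5 mOsm/kg

Calculated osmolality = 2·Na + glucose/18 + BUN/2.8
= 2·139 + 105/18 + 16/2.8
= 278 + 5.83 + 5.71
= 289.54 mOsm/kg ≈ 289.5 mOsm/kg
Osmolar gap = measured − calculated = 291 − 289.5 = 1.5 mOsm/kg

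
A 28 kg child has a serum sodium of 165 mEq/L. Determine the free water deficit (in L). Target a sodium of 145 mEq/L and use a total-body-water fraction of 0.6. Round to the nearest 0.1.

2.3 L

TBW = 0.6 · 28 = 16.8 L
Free water deficit = TBW · (Na/145 − 1)
= 16.8 · (165/145 − 1)
= 16.8 · 0.1379
= 2.32 L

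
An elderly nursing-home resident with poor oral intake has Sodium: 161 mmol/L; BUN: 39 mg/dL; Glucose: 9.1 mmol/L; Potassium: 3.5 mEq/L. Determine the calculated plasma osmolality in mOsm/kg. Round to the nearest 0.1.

Calculated osmolality = 2·Na + glucose + BUN/2.8
= 2·161 + 9.1 + 39/2.8
= 322 + 9.10 + 13.93
= 345.03 mOsm/kg

345.0 mOsm/kg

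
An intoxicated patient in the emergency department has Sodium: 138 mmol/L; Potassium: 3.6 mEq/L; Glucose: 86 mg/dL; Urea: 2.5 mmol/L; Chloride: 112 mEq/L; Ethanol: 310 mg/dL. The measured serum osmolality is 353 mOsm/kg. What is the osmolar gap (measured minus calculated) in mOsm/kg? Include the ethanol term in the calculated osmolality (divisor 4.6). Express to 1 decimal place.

Calculated osmolality = 2·Na + glucose/18 + urea + ethanol/4.6
= 2·138 + 86/18 + 2.5 + 310/4.6
= 276 + 4.78 + 2.50 + 67.39
= 350.67 mOsm/kg ≈ 350.7 mOsm/kg
Osmolar gap = measured − calculated = 353 − 350.7 = 2.3 mOsm/kg

2.3 mOsm/kg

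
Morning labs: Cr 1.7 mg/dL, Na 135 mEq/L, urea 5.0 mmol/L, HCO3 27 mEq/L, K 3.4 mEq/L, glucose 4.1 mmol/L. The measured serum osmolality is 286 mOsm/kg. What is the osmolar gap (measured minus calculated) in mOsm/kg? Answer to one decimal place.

6.9 mOsm/kg

Calculated osmolality = 2·Na + glucose + urea
= 2·135 + 4.1 + 5
= 270 + 4.10 + 5
= 279.1 mOsm/kg ≈ 279.1 mOsm/kg
Osmolar gap = measured − calculated = 286 − 279.1 = 6.9 mOsm/kg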